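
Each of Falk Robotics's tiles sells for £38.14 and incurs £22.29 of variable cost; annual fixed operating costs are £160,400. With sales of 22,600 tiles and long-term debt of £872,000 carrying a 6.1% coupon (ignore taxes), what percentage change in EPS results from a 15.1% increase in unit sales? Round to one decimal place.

+37.4%

Total contribution margin = 22,600 × £15.85 = £358,210.00.
Operating income = contribution − fixed costs = £358,210.00 − £160,400 = £197,810.00.
Interest = £53,192.00, so EBIT − I = £144,618.00.
Degree of combined leverage = contribution ÷ (EBIT − I) = £358,210.00 ÷ £144,618.00 = 2.4769.
EPS therefore changes by 2.4769 × (+15.1%) = +37.4%.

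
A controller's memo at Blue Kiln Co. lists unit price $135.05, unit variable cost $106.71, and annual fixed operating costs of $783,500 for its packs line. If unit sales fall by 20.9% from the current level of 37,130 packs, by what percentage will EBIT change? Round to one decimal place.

-81.8%

At 37,130 units, contribution = 37,130 × $28.34 = $1,052,264.20.
Subtracting fixed costs: EBIT = $1,052,264.20 − $783,500 = $268,764.20.
Degree of operating leverage = $1,052,264.20 / $268,764.20 = 3.9152.
So EBIT moves 3.9152 × (-20.9%) = -81.8%.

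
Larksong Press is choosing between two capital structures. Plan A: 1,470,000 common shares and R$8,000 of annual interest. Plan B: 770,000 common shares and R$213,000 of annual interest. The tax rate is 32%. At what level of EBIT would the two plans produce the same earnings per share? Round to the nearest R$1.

Set EPS_A = EPS_B: (EBIT − R$8,000)(1 − 0.32) ÷ 1,470,000 = (EBIT − R$213,000)(1 − 0.32) ÷ 770,000.
The (1 − t) factor cancels: (EBIT − 8,000) × 770,000 = (EBIT − 213,000) × 1,470,000.
EBIT × (1,470,000 − 770,000) = 213,000 × 1,470,000 − 8,000 × 770,000 = 306,950,000,000, so EBIT = 306,950,000,000 ÷ 700,000 = 438,500.00.

R$438,500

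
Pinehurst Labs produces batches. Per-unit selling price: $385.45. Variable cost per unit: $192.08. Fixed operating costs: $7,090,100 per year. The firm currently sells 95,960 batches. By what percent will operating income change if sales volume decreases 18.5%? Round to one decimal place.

Contribution at this volume is 95,960 × $193.37 = $18,555,785.20.
EBIT = $18,555,785.20 − $7,090,100 = $11,465,685.20.
So DOL = total CM / EBIT = $18,555,785.20 / $11,465,685.20 = 1.6184.
So EBIT moves 1.6184 × (-18.5%) = -29.9%.

-29.9%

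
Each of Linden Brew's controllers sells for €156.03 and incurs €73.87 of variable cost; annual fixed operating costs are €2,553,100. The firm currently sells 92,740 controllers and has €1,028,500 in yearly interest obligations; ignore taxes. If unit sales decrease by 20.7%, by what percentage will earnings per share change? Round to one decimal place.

-39.1%

At 92,740 units, contribution = 92,740 × €82.16 = €7,619,518.40.
EBIT = €7,619,518.40 − €2,553,100 = €5,066,418.40.
Interest = €1,028,500.00, so EBIT − I = €4,037,918.40.
Degree of combined leverage = contribution ÷ (EBIT − I) = €7,619,518.40 ÷ €4,037,918.40 = 1.8870.
%ΔEPS = DCL × %ΔSales = 1.8870 × -20.7% = -39.1%.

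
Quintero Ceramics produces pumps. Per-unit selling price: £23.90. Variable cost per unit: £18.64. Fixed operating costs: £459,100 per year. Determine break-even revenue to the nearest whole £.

CM per unit = £23.90 − £18.64 = £5.26; CM ratio = £5.26 / £23.90 = 0.2201.
Break-even sales = FC ÷ CM ratio = £459,100 × £23.90 / £5.26 = £2,086,025.

£2,086,025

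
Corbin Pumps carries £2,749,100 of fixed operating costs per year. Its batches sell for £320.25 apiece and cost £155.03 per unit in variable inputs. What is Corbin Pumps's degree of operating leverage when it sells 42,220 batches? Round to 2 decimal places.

Contribution at this volume is 42,220 × £165.22 = £6,975,588.40.
Operating income = contribution − fixed costs = £6,975,588.40 − £2,749,100 = £4,226,488.40.
Degree of operating leverage = £6,975,588.40 / £4,226,488.40 = 1.6504.

1.65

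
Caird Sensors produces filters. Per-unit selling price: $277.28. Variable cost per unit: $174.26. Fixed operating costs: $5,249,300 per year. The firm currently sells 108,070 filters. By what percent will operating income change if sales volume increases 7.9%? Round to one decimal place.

Contribution at this volume is 108,070 × $103.02 = $11,133,371.40.
Subtracting fixed costs: EBIT = $11,133,371.40 − $5,249,300 = $5,884,071.40.
DOL = contribution ÷ EBIT = $11,133,371.40 ÷ $5,884,071.40 = 1.8921.
So EBIT moves 1.8921 × (+7.9%) = +14.9%.

+14.9%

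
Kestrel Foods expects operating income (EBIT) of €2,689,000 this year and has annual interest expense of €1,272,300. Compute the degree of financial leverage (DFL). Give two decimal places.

1.90

Interest = €1,272,300.00.
DFL = EBIT ÷ (EBIT − I) = €2,689,000 ÷ (€2,689,000 − €1,272,300.00) = €2,689,000 ÷ €1,416,700.00 = 1.8981.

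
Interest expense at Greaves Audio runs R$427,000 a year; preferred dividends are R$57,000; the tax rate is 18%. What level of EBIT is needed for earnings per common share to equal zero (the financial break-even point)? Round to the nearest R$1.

R$496,512

Preferred dividends are paid after tax, so their pre-tax equivalent is R$57,000 ÷ (1 − 0.18) = R$69,512.20.
EPS = 0 when EBIT covers interest plus the pre-tax preferred burden: R$427,000 + R$69,512.20 = R$496,512.20.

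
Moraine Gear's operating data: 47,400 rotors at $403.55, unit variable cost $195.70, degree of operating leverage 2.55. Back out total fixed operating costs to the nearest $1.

$5,988,525

Contribution at this volume is 47,400 × $207.85 = $9,852,090.00.
DOL = contribution / EBIT, so EBIT = $9,852,090.00 / 2.55 = $3,863,564.71.
And FC = contribution − EBIT = $9,852,090.00 − $3,863,564.71 = $5,988,525.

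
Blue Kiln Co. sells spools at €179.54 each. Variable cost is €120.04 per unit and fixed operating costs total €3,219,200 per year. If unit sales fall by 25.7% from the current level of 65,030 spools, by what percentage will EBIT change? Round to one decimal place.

Contribution at this volume is 65,030 × €59.50 = €3,869,285.00.
EBIT = €3,869,285.00 − €3,219,200 = €650,085.00.
DOL = contribution ÷ EBIT = €3,869,285.00 ÷ €650,085.00 = 5.9520.
So EBIT moves 5.9520 × (-25.7%) = -153.0%.

-153.0%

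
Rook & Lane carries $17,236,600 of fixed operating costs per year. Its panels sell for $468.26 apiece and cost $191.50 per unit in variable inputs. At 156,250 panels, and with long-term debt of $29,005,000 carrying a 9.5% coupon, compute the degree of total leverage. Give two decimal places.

Total contribution margin = 156,250 × $276.76 = $43,243,750.00.
EBIT = $43,243,750.00 − $17,236,600 = $26,007,150.00. Interest = $2,755,475.00, so EBIT − I = $23,251,675.00.
DCL = contribution ÷ (EBIT − I) = $43,243,750.00 ÷ $23,251,675.00 = 1.8598.

1.86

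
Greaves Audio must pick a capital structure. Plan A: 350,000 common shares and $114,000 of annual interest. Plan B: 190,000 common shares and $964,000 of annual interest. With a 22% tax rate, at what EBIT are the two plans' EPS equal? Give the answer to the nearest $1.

At indifference, (EBIT − 114,000)(1 − t)/350,000 = (EBIT − 964,000)(1 − t)/190,000.
Cancelling (1 − t) and cross-multiplying: 190,000·(EBIT − 114,000) = 350,000·(EBIT − 964,000).
EBIT × (350,000 − 190,000) = 964,000 × 350,000 − 114,000 × 190,000 = 315,740,000,000, so EBIT = 315,740,000,000 ÷ 160,000 = 1,973,375.00.

$1,973,375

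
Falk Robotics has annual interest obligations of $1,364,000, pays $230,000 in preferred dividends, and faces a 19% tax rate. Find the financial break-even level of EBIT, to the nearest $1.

$1,647,951

Preferred dividends are paid after tax, so their pre-tax equivalent is $230,000 ÷ (1 − 0.19) = $283,950.62.
EPS = 0 when EBIT covers interest plus the pre-tax preferred burden: $1,364,000 + $283,950.62 = $1,647,950.62.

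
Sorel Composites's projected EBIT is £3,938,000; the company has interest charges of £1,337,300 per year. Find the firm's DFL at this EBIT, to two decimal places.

Annual interest charges come to £1,337,300.00.
DFL = EBIT ÷ (EBIT − I) = £3,938,000 ÷ (£3,938,000 − £1,337,300.00) = £3,938,000 ÷ £2,600,700.00 = 1.5142.

1.51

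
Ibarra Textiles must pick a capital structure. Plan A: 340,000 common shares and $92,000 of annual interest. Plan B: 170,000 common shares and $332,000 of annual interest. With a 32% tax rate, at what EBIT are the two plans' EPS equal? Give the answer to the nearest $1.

$572,000

At indifference, (EBIT − 92,000)(1 − t)/340,000 = (EBIT − 332,000)(1 − t)/170,000.
Cancelling (1 − t) and cross-multiplying: 170,000·(EBIT − 92,000) = 340,000·(EBIT − 332,000).
Solving, EBIT = (332,000·340,000 − 92,000·170,000) / (340,000 − 170,000) = 97,240,000,000 / 170,000 = 572,000.00.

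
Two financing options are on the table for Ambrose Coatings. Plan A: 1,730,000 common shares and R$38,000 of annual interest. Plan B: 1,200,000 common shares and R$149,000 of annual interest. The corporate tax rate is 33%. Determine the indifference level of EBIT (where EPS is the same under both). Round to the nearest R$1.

R$400,321

Set EPS_A = EPS_B: (EBIT − R$38,000)(1 − 0.33) ÷ 1,730,000 = (EBIT − R$149,000)(1 − 0.33) ÷ 1,200,000.
Cancelling (1 − t) and cross-multiplying: 1,200,000·(EBIT − 38,000) = 1,730,000·(EBIT − 149,000).
Solving, EBIT = (149,000·1,730,000 − 38,000·1,200,000) / (1,730,000 − 1,200,000) = 212,170,000,000 / 530,000 = 400,320.75.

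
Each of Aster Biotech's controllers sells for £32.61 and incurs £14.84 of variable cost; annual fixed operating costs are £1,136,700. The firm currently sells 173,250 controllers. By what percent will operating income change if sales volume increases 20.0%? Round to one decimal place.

Contribution at this volume is 173,250 × £17.77 = £3,078,652.50.
Subtracting fixed costs: EBIT = £3,078,652.50 − £1,136,700 = £1,941,952.50.
So DOL = total CM / EBIT = £3,078,652.50 / £1,941,952.50 = 1.5853.
Operating income changes by 1.5853 × +20.0% = +31.7%.

+31.7%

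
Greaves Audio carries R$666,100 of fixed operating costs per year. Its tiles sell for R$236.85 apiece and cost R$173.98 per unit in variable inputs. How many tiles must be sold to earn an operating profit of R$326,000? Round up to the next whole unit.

Contribution margin per unit = R$236.85 − R$173.98 = R$62.87.
Required volume = (fixed costs + target profit) ÷ CM = (R$666,100 + R$326,000) ÷ R$62.87 = 15,780.18, so 15,781 tiles.

15,781 tiles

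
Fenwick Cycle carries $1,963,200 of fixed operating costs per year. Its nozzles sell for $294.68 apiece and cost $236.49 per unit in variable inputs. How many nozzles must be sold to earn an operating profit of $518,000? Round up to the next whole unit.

42,640 nozzles

Unit CM = price − variable cost = $294.68 − $236.49 = $58.19.
Required volume = (fixed costs + target profit) ÷ CM = ($1,963,200 + $518,000) ÷ $58.19 = 42,639.63, so 42,640 nozzles.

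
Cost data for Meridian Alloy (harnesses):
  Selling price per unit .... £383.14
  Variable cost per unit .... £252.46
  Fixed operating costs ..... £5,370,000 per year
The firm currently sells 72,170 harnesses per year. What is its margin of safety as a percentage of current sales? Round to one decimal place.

Contribution margin per unit = £383.14 − £252.46 = £130.68. Break-even units = £5,370,000 ÷ £130.68 = 41,092.75; break-even revenue = 41,092.75 × £383.14 = £15,744,274.56.
Actual sales revenue = 72,170 × £383.14 = £27,651,213.80.
Margin of safety = (£27,651,213.80 − £15,744,274.56) ÷ £27,651,213.80 = 43.1%.

43.1%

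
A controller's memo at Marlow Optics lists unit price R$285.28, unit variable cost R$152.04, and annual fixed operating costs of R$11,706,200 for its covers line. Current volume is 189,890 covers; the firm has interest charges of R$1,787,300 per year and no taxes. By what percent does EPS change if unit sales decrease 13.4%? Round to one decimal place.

-28.7%

Total contribution margin = 189,890 × R$133.24 = R$25,300,943.60.
Operating income = contribution − fixed costs = R$25,300,943.60 − R$11,706,200 = R$13,594,743.60.
Interest = R$1,787,300.00, so EBIT − I = R$11,807,443.60.
DCL = total CM / (EBIT − I) = R$25,300,943.60 / R$11,807,443.60 = 2.1428.
%ΔEPS = DCL × %ΔSales = 2.1428 × -13.4% = -28.7%.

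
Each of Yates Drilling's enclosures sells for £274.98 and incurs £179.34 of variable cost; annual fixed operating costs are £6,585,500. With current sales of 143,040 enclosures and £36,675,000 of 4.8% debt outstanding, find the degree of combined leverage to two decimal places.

2.56

At 143,040 units, contribution = 143,040 × £95.64 = £13,680,345.60.
Operating income = contribution − fixed costs = £13,680,345.60 − £6,585,500 = £7,094,845.60. Interest = £1,760,400.00.
DOL = £13,680,345.60 ÷ £7,094,845.60 = 1.9282; DFL = £7,094,845.60 ÷ £5,334,445.60 = 1.3300.
DCL = DOL × DFL = 1.9282 × 1.3300 = 2.5645.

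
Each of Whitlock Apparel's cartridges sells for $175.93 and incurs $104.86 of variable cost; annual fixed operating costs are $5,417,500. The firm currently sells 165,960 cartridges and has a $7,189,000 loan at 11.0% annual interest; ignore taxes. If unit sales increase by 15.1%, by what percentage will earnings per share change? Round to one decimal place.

Contribution at this volume is 165,960 × $71.07 = $11,794,777.20.
Operating income = contribution − fixed costs = $11,794,777.20 − $5,417,500 = $6,377,277.20.
After interest of $790,790.00, pre-tax earnings = $5,586,487.20.
Degree of combined leverage = contribution ÷ (EBIT − I) = $11,794,777.20 ÷ $5,586,487.20 = 2.1113.
EPS therefore changes by 2.1113 × (+15.1%) = +31.9%.

+31.9%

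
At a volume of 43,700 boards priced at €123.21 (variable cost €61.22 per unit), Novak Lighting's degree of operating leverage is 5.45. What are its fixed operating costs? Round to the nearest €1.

€2,211,906

Contribution at this volume is 43,700 × €61.99 = €2,708,963.00.
Since DOL = CM ÷ EBIT, EBIT = €2,708,963.00 ÷ 5.45 = €497,057.43.
And FC = contribution − EBIT = €2,708,963.00 − €497,057.43 = €2,211,906.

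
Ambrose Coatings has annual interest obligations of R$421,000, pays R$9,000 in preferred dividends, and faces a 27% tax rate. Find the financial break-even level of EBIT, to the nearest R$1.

Preferred dividends are paid after tax, so their pre-tax equivalent is R$9,000 ÷ (1 − 0.27) = R$12,328.77.
EPS = 0 when EBIT covers interest plus the pre-tax preferred burden: R$421,000 + R$12,328.77 = R$433,328.77.

R$433,329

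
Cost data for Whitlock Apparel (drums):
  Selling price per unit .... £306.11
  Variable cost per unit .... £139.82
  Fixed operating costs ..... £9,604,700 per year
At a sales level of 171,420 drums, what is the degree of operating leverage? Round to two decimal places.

1.51

Contribution at this volume is 171,420 × £166.29 = £28,505,431.80.
Subtracting fixed costs: EBIT = £28,505,431.80 − £9,604,700 = £18,900,731.80.
DOL = contribution ÷ EBIT = £28,505,431.80 ÷ £18,900,731.80 = 1.5082.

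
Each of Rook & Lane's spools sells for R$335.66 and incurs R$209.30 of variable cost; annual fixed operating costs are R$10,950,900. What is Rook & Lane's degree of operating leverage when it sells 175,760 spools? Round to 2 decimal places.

1.97

At 175,760 units, contribution = 175,760 × R$126.36 = R$22,209,033.60.
EBIT = R$22,209,033.60 − R$10,950,900 = R$11,258,133.60.
Degree of operating leverage = R$22,209,033.60 / R$11,258,133.60 = 1.9727.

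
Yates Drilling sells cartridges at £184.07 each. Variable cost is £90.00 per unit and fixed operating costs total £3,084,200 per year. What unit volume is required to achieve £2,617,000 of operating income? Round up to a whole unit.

Contribution margin per unit = £184.07 − £90.00 = £94.07.
Units = (FC + target) / CM = (£3,084,200 + £2,617,000) / £94.07 = 60,605.93, so 60,606 cartridges.

60,606 cartridges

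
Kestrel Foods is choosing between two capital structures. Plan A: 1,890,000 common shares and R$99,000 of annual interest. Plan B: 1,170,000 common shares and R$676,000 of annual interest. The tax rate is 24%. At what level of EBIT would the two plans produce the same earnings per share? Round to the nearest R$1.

R$1,613,625

Set EPS_A = EPS_B: (EBIT − R$99,000)(1 − 0.24) ÷ 1,890,000 = (EBIT − R$676,000)(1 − 0.24) ÷ 1,170,000.
The (1 − t) factor cancels: (EBIT − 99,000) × 1,170,000 = (EBIT − 676,000) × 1,890,000.
EBIT × (1,890,000 − 1,170,000) = 676,000 × 1,890,000 − 99,000 × 1,170,000 = 1,161,810,000,000, so EBIT = 1,161,810,000,000 ÷ 720,000 = 1,613,625.00.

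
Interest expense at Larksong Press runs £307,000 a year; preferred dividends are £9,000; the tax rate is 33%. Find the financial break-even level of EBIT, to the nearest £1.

Preferred dividends are paid after tax, so their pre-tax equivalent is £9,000 ÷ (1 − 0.33) = £13,432.84.
Financial break-even EBIT = interest + D_p ÷ (1 − t) = £307,000 + £13,432.84 = £320,432.84.

£320,433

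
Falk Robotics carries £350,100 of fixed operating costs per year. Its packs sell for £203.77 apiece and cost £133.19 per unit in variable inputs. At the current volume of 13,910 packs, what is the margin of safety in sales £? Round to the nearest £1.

£1,823,675

Unit CM = price − variable cost = £203.77 − £133.19 = £70.58. Break-even units = £350,100 ÷ £70.58 = 4,960.33; break-even revenue = 4,960.33 × £203.77 = £1,010,766.18.
Current sales = 13,910 × £203.77 = £2,834,440.70.
Margin of safety = £2,834,440.70 − £1,010,766.18 = £1,823,675.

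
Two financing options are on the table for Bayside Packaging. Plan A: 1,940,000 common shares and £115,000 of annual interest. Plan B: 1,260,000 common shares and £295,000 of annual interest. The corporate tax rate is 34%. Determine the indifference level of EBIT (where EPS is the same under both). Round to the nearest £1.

£628,529

At indifference, (EBIT − 115,000)(1 − t)/1,940,000 = (EBIT − 295,000)(1 − t)/1,260,000.
Cancelling (1 − t) and cross-multiplying: 1,260,000·(EBIT − 115,000) = 1,940,000·(EBIT − 295,000).
Solving, EBIT = (295,000·1,940,000 − 115,000·1,260,000) / (1,940,000 − 1,260,000) = 427,400,000,000 / 680,000 = 628,529.41.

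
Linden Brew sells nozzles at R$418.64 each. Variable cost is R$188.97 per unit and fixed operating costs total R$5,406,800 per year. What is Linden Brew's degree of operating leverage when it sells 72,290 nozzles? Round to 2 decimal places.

Total contribution margin = 72,290 × R$229.67 = R$16,602,844.30.
Operating income = contribution − fixed costs = R$16,602,844.30 − R$5,406,800 = R$11,196,044.30.
Degree of operating leverage = R$16,602,844.30 / R$11,196,044.30 = 1.4829.

1.48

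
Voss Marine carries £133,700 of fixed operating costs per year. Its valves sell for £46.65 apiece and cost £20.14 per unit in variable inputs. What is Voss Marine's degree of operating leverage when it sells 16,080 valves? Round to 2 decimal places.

1.46

Total contribution margin = 16,080 × £26.51 = £426,280.80.
Subtracting fixed costs: EBIT = £426,280.80 − £133,700 = £292,580.80.
DOL = contribution ÷ EBIT = £426,280.80 ÷ £292,580.80 = 1.4570.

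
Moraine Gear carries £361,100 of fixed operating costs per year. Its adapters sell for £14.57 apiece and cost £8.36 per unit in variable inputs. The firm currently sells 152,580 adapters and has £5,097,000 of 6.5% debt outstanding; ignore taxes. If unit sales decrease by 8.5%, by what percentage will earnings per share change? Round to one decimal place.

-31.6%

At 152,580 units, contribution = 152,580 × £6.21 = £947,521.80.
Subtracting fixed costs: EBIT = £947,521.80 − £361,100 = £586,421.80.
After interest of £331,305.00, pre-tax earnings = £255,116.80.
Degree of combined leverage = contribution ÷ (EBIT − I) = £947,521.80 ÷ £255,116.80 = 3.7141.
EPS therefore changes by 3.7141 × (-8.5%) = -31.6%.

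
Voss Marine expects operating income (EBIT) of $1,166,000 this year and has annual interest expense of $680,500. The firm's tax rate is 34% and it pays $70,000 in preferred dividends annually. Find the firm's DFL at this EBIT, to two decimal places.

Annual interest charges come to $680,500.00.
Preferred dividends grossed up pre-tax: $70,000 / (1 − 0.34) = $106,060.61.
DFL = EBIT ÷ [EBIT − I − D_p/(1−t)] = $1,166,000 ÷ [$1,166,000 − $680,500.00 − $106,060.61] = $1,166,000 ÷ $379,439.39 = 3.0730.

3.07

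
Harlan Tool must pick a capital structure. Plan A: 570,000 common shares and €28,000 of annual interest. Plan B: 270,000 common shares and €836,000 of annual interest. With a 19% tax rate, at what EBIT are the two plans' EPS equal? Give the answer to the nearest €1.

€1,563,200

Set EPS_A = EPS_B: (EBIT − €28,000)(1 − 0.19) ÷ 570,000 = (EBIT − €836,000)(1 − 0.19) ÷ 270,000.
The (1 − t) factor cancels: (EBIT − 28,000) × 270,000 = (EBIT − 836,000) × 570,000.
Solving, EBIT = (836,000·570,000 − 28,000·270,000) / (570,000 − 270,000) = 468,960,000,000 / 300,000 = 1,563,200.00.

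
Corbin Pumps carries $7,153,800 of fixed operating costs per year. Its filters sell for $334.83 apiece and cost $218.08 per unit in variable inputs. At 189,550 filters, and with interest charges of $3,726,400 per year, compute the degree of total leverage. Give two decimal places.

Total contribution margin = 189,550 × $116.75 = $22,129,962.50.
Operating income = contribution − fixed costs = $22,129,962.50 − $7,153,800 = $14,976,162.50. Interest = $3,726,400.00, so EBIT − I = $11,249,762.50.
Degree of total leverage = total CM / (EBIT − interest) = $22,129,962.50 / $11,249,762.50 = 1.9671.

1.97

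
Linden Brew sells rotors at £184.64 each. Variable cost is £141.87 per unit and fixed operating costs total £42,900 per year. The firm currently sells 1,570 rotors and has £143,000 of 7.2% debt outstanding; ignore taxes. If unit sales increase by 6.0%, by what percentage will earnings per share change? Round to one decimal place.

At 1,570 units, contribution = 1,570 × £42.77 = £67,148.90.
Subtracting fixed costs: EBIT = £67,148.90 − £42,900 = £24,248.90.
Interest = £10,296.00, so EBIT − I = £13,952.90.
DCL = total CM / (EBIT − I) = £67,148.90 / £13,952.90 = 4.8125.
EPS therefore changes by 4.8125 × (+6.0%) = +28.9%.

+28.9%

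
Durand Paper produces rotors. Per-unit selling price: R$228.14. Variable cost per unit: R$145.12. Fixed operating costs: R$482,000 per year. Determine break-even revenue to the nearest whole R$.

Contribution margin per unit = R$228.14 − R$145.12 = R$83.02, a CM ratio of R$83.02 ÷ R$228.14 = 0.3639.
Break-even sales = FC ÷ CM ratio = R$482,000 × R$228.14 / R$83.02 = R$1,324,542.

R$1,324,542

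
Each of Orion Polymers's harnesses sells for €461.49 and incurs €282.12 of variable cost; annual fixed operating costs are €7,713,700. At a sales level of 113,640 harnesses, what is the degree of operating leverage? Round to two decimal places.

1.61

Contribution at this volume is 113,640 × €179.37 = €20,383,606.80.
EBIT = €20,383,606.80 − €7,713,700 = €12,669,906.80.
DOL = contribution ÷ EBIT = €20,383,606.80 ÷ €12,669,906.80 = 1.6088.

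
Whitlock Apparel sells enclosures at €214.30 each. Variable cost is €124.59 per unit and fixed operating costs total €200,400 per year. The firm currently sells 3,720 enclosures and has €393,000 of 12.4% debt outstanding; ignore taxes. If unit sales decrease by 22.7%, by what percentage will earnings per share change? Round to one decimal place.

-89.6%

Total contribution margin = 3,720 × €89.71 = €333,721.20.
Subtracting fixed costs: EBIT = €333,721.20 − €200,400 = €133,321.20.
Interest = €48,732.00, so EBIT − I = €84,589.20.
Degree of combined leverage = contribution ÷ (EBIT − I) = €333,721.20 ÷ €84,589.20 = 3.9452.
EPS therefore changes by 3.9452 × (-22.7%) = -89.6%.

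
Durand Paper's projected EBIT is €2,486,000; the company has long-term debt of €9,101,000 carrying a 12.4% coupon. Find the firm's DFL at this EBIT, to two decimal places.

1.83

Interest = €1,128,524.00.
Degree of financial leverage = EBIT / (EBIT − interest) = €2,486,000 / €1,357,476.00 = 1.8313.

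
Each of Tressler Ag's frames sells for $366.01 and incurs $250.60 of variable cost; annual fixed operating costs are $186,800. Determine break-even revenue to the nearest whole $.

Contribution margin per unit = $366.01 − $250.60 = $115.41, a CM ratio of $115.41 ÷ $366.01 = 0.3153.
Break-even sales = FC ÷ CM ratio = $186,800 × $366.01 / $115.41 = $592,415.

$592,415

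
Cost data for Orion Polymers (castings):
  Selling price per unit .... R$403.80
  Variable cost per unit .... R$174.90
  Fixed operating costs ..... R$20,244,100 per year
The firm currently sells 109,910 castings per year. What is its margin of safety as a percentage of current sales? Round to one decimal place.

19.5%

Unit CM = price − variable cost = R$403.80 − R$174.90 = R$228.90. Break-even units = R$20,244,100 ÷ R$228.90 = 88,440.80; break-even revenue = 88,440.80 × R$403.80 = R$35,712,396.59.
Current sales = 109,910 × R$403.80 = R$44,381,658.00.
Margin of safety = (R$44,381,658.00 − R$35,712,396.59) ÷ R$44,381,658.00 = 19.5%.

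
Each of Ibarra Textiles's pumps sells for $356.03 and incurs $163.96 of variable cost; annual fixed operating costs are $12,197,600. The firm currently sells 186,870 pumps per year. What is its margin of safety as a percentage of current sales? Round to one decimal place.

Unit CM = price − variable cost = $356.03 − $163.96 = $192.07. Break-even units = $12,197,600 ÷ $192.07 = 63,506.01; break-even revenue = 63,506.01 × $356.03 = $22,610,045.96.
Actual sales revenue = 186,870 × $356.03 = $66,531,326.10.
Margin of safety = ($66,531,326.10 − $22,610,045.96) ÷ $66,531,326.10 = 66.0%.

66.0%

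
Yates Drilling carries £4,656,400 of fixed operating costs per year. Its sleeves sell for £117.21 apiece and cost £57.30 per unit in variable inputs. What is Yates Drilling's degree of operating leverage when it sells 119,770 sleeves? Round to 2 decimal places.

2.85

Contribution at this volume is 119,770 × £59.91 = £7,175,420.70.
Operating income = contribution − fixed costs = £7,175,420.70 − £4,656,400 = £2,519,020.70.
DOL = contribution ÷ EBIT = £7,175,420.70 ÷ £2,519,020.70 = 2.8485.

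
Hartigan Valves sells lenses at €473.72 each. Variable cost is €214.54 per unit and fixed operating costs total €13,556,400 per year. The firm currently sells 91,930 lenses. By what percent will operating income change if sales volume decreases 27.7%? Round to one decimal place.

At 91,930 units, contribution = 91,930 × €259.18 = €23,826,417.40.
Operating income = contribution − fixed costs = €23,826,417.40 − €13,556,400 = €10,270,017.40.
So DOL = total CM / EBIT = €23,826,417.40 / €10,270,017.40 = 2.3200.
So EBIT moves 2.3200 × (-27.7%) = -64.3%.

-64.3%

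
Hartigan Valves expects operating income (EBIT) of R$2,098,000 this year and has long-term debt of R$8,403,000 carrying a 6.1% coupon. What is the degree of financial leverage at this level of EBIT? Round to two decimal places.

1.32

Interest = R$512,583.00.
Degree of financial leverage = EBIT / (EBIT − interest) = R$2,098,000 / R$1,585,417.00 = 1.3233.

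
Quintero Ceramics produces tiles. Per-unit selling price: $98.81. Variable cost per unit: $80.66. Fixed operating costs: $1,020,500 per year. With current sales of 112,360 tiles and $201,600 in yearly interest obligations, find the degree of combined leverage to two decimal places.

Total contribution margin = 112,360 × $18.15 = $2,039,334.00.
Subtracting fixed costs: EBIT = $2,039,334.00 − $1,020,500 = $1,018,834.00. Interest = $201,600.00, so EBIT − I = $817,234.00.
Degree of total leverage = total CM / (EBIT − interest) = $2,039,334.00 / $817,234.00 = 2.4954.

2.50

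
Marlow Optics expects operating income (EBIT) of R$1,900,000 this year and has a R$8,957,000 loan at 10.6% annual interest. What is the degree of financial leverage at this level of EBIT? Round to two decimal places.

Annual interest charges come to R$949,442.00.
DFL = EBIT ÷ (EBIT − I) = R$1,900,000 ÷ (R$1,900,000 − R$949,442.00) = R$1,900,000 ÷ R$950,558.00 = 1.9988.

2.00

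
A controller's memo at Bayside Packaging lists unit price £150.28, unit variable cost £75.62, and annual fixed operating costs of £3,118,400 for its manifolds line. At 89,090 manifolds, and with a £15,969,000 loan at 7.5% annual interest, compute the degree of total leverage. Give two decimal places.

Contribution at this volume is 89,090 × £74.66 = £6,651,459.40.
EBIT = £6,651,459.40 − £3,118,400 = £3,533,059.40. Interest = £1,197,675.00.
DOL = £6,651,459.40 ÷ £3,533,059.40 = 1.8826; DFL = £3,533,059.40 ÷ £2,335,384.40 = 1.5128.
DCL = DOL × DFL = 1.8826 × 1.5128 = 2.8480.

2.85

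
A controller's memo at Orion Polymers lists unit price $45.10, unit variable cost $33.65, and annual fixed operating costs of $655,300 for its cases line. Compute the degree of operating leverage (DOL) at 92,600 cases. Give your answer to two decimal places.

2.62

Contribution at this volume is 92,600 × $11.45 = $1,060,270.00.
Subtracting fixed costs: EBIT = $1,060,270.00 − $655,300 = $404,970.00.
Degree of operating leverage = $1,060,270.00 / $404,970.00 = 2.6181.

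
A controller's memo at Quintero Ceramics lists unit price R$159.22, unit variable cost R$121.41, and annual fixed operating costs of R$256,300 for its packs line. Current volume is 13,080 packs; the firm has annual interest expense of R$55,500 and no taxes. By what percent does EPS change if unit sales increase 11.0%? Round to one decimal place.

At 13,080 units, contribution = 13,080 × R$37.81 = R$494,554.80.
Operating income = contribution − fixed costs = R$494,554.80 − R$256,300 = R$238,254.80.
Interest = R$55,500.00, so EBIT − I = R$182,754.80.
Degree of combined leverage = contribution ÷ (EBIT − I) = R$494,554.80 ÷ R$182,754.80 = 2.7061.
EPS therefore changes by 2.7061 × (+11.0%) = +29.8%.

+29.8%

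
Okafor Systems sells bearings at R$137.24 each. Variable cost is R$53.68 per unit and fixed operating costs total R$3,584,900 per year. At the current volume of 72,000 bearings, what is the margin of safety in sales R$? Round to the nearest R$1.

R$3,993,395

Each unit contributes R$137.24 − R$53.68 = R$83.56. Break-even units = R$3,584,900 ÷ R$83.56 = 42,902.11; break-even revenue = 42,902.11 × R$137.24 = R$5,887,885.06.
Actual sales revenue = 72,000 × R$137.24 = R$9,881,280.00.
Margin of safety = R$9,881,280.00 − R$5,887,885.06 = R$3,993,395.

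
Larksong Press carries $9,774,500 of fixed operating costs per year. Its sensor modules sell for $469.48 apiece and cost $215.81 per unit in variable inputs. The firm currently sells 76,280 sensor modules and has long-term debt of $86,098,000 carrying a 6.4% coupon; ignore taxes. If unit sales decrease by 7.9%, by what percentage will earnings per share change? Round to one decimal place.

-37.6%

Contribution at this volume is 76,280 × $253.67 = $19,349,947.60.
Operating income = contribution − fixed costs = $19,349,947.60 − $9,774,500 = $9,575,447.60.
Interest = $5,510,272.00, so EBIT − I = $4,065,175.60.
Degree of combined leverage = contribution ÷ (EBIT − I) = $19,349,947.60 ÷ $4,065,175.60 = 4.7599.
%ΔEPS = DCL × %ΔSales = 4.7599 × -7.9% = -37.6%.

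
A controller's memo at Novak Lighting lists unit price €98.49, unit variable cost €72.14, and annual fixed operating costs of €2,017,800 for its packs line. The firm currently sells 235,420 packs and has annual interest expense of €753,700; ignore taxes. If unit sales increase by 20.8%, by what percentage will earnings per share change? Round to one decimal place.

At 235,420 units, contribution = 235,420 × €26.35 = €6,203,317.00.
Subtracting fixed costs: EBIT = €6,203,317.00 − €2,017,800 = €4,185,517.00.
Interest = €753,700.00, so EBIT − I = €3,431,817.00.
Degree of combined leverage = contribution ÷ (EBIT − I) = €6,203,317.00 ÷ €3,431,817.00 = 1.8076.
%ΔEPS = DCL × %ΔSales = 1.8076 × +20.8% = +37.6%.

+37.6%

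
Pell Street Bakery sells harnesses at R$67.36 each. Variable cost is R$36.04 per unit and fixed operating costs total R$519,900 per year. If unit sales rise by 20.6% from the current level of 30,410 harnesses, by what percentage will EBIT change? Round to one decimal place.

+45.4%

Total contribution margin = 30,410 × R$31.32 = R$952,441.20.
Subtracting fixed costs: EBIT = R$952,441.20 − R$519,900 = R$432,541.20.
Degree of operating leverage = R$952,441.20 / R$432,541.20 = 2.2020.
So EBIT moves 2.2020 × (+20.6%) = +45.4%.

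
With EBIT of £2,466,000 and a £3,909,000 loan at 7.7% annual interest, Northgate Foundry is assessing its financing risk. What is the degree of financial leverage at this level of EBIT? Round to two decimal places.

Interest = £300,993.00.
DFL = EBIT ÷ (EBIT − I) = £2,466,000 ÷ (£2,466,000 − £300,993.00) = £2,466,000 ÷ £2,165,007.00 = 1.1390.

1.14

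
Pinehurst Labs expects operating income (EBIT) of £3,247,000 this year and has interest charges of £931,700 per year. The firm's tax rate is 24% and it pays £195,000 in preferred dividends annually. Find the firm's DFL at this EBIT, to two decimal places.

Annual interest charges come to £931,700.00.
Pre-tax preferred-dividend burden = £195,000 ÷ (1 − 0.24) = £256,578.95.
DFL = EBIT ÷ [EBIT − I − D_p/(1−t)] = £3,247,000 ÷ [£3,247,000 − £931,700.00 − £256,578.95] = £3,247,000 ÷ £2,058,721.05 = 1.5772.

1.58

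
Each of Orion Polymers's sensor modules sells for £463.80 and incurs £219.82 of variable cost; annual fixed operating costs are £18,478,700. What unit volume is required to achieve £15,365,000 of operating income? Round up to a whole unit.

Each unit contributes £463.80 − £219.82 = £243.98.
Required volume = (fixed costs + target profit) ÷ CM = (£18,478,700 + £15,365,000) ÷ £243.98 = 138,715.06, so 138,716 sensor modules.

138,716 sensor modules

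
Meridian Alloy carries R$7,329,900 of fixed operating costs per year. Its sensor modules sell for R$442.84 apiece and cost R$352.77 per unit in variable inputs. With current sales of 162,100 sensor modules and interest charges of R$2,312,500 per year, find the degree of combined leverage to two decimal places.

2.94

Total contribution margin = 162,100 × R$90.07 = R$14,600,347.00.
EBIT = R$14,600,347.00 − R$7,329,900 = R$7,270,447.00. Interest = R$2,312,500.00.
DOL = R$14,600,347.00 ÷ R$7,270,447.00 = 2.0082; DFL = R$7,270,447.00 ÷ R$4,957,947.00 = 1.4664.
Combined leverage = 2.0082 × 1.4664 = 2.9448.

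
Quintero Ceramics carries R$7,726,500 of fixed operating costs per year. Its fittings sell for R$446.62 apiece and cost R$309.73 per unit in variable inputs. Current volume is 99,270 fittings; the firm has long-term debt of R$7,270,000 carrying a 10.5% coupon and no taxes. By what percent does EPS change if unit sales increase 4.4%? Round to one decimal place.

Contribution at this volume is 99,270 × R$136.89 = R$13,589,070.30.
Subtracting fixed costs: EBIT = R$13,589,070.30 − R$7,726,500 = R$5,862,570.30.
After interest of R$763,350.00, pre-tax earnings = R$5,099,220.30.
Degree of combined leverage = contribution ÷ (EBIT − I) = R$13,589,070.30 ÷ R$5,099,220.30 = 2.6649.
EPS therefore changes by 2.6649 × (+4.4%) = +11.7%.

+11.7%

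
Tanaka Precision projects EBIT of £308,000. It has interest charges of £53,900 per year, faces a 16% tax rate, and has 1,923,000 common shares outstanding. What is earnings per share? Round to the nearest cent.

Pre-tax income = £308,000 − £53,900.00 = £254,100.00.
After tax at 16%: net income = £254,100.00 × 0.84 = £213,444.00.
EPS = £213,444.00 ÷ 1,923,000 = £0.11.

£0.11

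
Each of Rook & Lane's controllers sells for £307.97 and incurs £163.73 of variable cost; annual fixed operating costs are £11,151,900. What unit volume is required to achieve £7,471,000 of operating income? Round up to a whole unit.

129,111 controllers

Each unit contributes £307.97 − £163.73 = £144.24.
Need Q such that Q × £144.24 − £11,151,900 = £7,471,000, i.e. Q = £18,622,900 / £144.24 = 129,110.51 → 129,111.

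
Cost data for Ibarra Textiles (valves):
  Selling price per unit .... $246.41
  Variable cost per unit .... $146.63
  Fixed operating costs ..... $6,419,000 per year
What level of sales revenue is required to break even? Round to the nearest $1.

CM per unit = $246.41 − $146.63 = $99.78; CM ratio = $99.78 / $246.41 = 0.4049.
Break-even sales = FC ÷ CM ratio = $6,419,000 × $246.41 / $99.78 = $15,851,932.

$15,851,932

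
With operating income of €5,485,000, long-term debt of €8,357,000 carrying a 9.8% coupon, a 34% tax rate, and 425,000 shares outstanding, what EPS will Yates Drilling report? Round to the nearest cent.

€7.25

Interest = €818,986.00, so EBT = €5,485,000 − €818,986.00 = €4,666,014.00.
Net income = €4,666,014.00 × (1 − 0.34) = €3,079,569.24.
EPS = €3,079,569.24 ÷ 425,000 = €7.25.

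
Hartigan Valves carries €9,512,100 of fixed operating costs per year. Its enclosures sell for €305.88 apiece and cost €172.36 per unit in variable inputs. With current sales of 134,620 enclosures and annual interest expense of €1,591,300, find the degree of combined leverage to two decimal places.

2.62

Contribution at this volume is 134,620 × €133.52 = €17,974,462.40.
Operating income = contribution − fixed costs = €17,974,462.40 − €9,512,100 = €8,462,362.40. Interest = €1,591,300.00.
DOL = €17,974,462.40 ÷ €8,462,362.40 = 2.1240; DFL = €8,462,362.40 ÷ €6,871,062.40 = 1.2316.
DCL = DOL × DFL = 2.1240 × 1.2316 = 2.6159.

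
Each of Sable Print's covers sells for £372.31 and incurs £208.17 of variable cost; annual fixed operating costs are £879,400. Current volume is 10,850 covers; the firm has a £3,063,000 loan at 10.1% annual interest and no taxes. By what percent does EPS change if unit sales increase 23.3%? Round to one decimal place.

Total contribution margin = 10,850 × £164.14 = £1,780,919.00.
Subtracting fixed costs: EBIT = £1,780,919.00 − £879,400 = £901,519.00.
After interest of £309,363.00, pre-tax earnings = £592,156.00.
DCL = total CM / (EBIT − I) = £1,780,919.00 / £592,156.00 = 3.0075.
%ΔEPS = DCL × %ΔSales = 3.0075 × +23.3% = +70.1%.

+70.1%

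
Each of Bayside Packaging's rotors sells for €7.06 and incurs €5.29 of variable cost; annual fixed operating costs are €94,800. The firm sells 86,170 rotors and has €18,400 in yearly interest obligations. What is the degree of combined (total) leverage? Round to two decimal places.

Contribution at this volume is 86,170 × €1.77 = €152,520.90.
EBIT = €152,520.90 − €94,800 = €57,720.90. Interest = €18,400.00, so EBIT − I = €39,320.90.
DCL = contribution ÷ (EBIT − I) = €152,520.90 ÷ €39,320.90 = 3.8789.

3.88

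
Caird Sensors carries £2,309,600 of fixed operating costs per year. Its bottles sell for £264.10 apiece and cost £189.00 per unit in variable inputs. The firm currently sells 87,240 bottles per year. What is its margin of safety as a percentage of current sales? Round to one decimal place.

Each unit contributes £264.10 − £189.00 = £75.10. Break-even units = £2,309,600 ÷ £75.10 = 30,753.66; break-even revenue = 30,753.66 × £264.10 = £8,122,042.08.
Current sales = 87,240 × £264.10 = £23,040,084.00.
Margin of safety = (£23,040,084.00 − £8,122,042.08) ÷ £23,040,084.00 = 64.7%.

64.7%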